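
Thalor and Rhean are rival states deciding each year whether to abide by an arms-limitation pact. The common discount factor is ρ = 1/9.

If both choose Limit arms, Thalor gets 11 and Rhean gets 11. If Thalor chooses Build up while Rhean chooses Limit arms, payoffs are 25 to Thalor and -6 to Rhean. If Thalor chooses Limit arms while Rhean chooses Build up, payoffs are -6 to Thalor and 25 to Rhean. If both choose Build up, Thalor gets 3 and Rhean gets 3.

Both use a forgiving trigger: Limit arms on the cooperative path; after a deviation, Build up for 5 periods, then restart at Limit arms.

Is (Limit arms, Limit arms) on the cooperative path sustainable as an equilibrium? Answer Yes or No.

No

IC: ρ+…+ρ^5 ≥ (25−11)/(11−3) = 7/4.
At ρ = 1/9: partial sum = 0.1250 < 1.7500. Cooperation not sustainable.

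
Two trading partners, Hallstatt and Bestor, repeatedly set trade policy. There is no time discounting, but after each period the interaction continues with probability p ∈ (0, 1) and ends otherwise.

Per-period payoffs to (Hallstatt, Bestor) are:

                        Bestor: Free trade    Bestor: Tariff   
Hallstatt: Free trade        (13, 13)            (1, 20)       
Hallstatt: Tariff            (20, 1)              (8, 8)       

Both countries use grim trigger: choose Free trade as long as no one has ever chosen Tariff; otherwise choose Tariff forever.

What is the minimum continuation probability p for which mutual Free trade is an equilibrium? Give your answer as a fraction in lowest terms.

Expected cooperation value is 13 + p·13 + p²·13 + … = 13/(1−p); deviation gives 20 + p·8/(1−p).
13 ≥ 20(1−p) + 8p ⇒ 12p ≥ 7 ⇒ p ≥ 7/12.

7/12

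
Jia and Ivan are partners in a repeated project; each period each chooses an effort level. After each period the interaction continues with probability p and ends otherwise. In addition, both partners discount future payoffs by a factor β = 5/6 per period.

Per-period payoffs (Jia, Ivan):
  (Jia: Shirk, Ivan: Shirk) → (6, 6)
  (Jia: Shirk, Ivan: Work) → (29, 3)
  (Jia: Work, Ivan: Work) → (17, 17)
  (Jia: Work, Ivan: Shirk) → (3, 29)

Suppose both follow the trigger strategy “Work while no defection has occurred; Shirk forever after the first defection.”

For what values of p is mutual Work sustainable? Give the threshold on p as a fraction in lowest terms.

Expected continuation weight on next period's payoff is β·p = 5/6·p, which plays the role of the discount factor.
Cooperation requires 5/6·p ≥ (29−17)/(29−6) = 12/23, hence p ≥ 72/115.

72/115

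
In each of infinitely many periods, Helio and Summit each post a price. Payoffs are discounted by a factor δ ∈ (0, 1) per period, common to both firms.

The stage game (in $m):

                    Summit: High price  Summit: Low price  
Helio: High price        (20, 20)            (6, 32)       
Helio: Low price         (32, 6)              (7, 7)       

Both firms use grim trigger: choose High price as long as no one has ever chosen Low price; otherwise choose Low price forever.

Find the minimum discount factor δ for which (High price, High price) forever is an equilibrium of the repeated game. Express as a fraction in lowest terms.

12/25

Cooperation forever yields 20 each period: 20/(1−δ).
Deviating yields 32 once, then 7 forever: 32 + 7δ/(1−δ).
No profitable deviation requires 20/(1−δ) ≥ 32 + 7δ/(1−δ).
Multiplying by (1−δ): 20 ≥ 32(1−δ) + 7δ = 32 − 25δ.
So 25δ ≥ 12, i.e. δ ≥ 12/25.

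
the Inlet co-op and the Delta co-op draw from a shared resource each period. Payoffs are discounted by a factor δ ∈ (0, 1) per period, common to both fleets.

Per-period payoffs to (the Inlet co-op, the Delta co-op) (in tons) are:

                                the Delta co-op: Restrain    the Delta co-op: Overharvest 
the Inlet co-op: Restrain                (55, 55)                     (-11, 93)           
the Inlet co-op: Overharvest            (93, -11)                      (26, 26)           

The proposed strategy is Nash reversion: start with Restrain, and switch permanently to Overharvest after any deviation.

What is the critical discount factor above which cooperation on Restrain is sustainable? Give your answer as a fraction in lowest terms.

38/67

Under grim trigger the critical discount factor is (T−C)/(T−P) with T = 93, C = 55, P = 26.
δ* = (93−55)/(93−26) = 38/67.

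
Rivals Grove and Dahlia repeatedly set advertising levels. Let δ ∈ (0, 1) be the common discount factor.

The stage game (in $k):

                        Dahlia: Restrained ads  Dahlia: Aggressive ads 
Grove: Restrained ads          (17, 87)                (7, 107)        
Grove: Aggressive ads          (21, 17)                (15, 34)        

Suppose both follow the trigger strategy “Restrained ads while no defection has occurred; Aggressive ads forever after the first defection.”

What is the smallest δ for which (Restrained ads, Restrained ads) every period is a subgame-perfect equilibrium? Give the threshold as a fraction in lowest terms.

Grove: cooperation gives 17 each period; deviation gives 21 once then 15 forever.
  17/(1−δ) ≥ 21 + 15δ/(1−δ) ⇒ δ ≥ 4/6 = 2/3.
Dahlia: cooperation gives 87 each period; deviation gives 107 once then 34 forever.
  δ ≥ 20/73.
Both must hold, so the binding constraint is Grove's: δ ≥ 2/3.

2/3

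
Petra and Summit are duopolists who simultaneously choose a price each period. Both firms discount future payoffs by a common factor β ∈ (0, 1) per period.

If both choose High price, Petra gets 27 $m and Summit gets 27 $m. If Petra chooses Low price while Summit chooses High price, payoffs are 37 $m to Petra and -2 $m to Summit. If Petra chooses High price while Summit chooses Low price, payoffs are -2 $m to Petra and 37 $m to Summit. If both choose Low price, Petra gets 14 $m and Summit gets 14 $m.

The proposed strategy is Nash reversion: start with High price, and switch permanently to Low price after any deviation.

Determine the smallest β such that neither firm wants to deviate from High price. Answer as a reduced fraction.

27/(1−β) ≥ 37 + 14β/(1−β)
27 ≥ 37 − 23β
β ≥ 10/23.

10/23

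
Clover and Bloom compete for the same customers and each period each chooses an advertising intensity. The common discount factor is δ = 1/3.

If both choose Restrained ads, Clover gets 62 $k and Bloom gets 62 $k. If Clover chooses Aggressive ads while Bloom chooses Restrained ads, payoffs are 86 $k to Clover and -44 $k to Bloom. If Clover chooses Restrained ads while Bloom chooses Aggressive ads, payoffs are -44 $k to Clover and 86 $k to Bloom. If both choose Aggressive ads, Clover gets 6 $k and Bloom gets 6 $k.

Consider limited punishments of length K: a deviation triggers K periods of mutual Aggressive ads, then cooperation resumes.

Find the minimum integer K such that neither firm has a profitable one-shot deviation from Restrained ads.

No profitable deviation requires (62−6)(δ+…+δ^K) ≥ 86−62, i.e. δ+…+δ^K ≥ 3/7 ≈ 0.4286.
With δ = 1/3, the partial sums are K=1: 0.3333, K=2: 0.4444.
K = 2 is the first length at which the sum reaches 0.4286.

2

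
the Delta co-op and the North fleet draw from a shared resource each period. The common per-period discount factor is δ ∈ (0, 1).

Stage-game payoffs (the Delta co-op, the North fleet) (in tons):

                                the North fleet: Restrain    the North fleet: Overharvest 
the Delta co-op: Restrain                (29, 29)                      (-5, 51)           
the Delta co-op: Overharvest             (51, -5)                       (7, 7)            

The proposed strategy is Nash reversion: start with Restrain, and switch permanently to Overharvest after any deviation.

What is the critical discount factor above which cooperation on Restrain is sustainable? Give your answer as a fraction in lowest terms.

Under grim trigger the critical discount factor is (T−C)/(T−P) with T = 51, C = 29, P = 7.
δ* = (51−29)/(51−7) = 22/44 = 1/2.

1/2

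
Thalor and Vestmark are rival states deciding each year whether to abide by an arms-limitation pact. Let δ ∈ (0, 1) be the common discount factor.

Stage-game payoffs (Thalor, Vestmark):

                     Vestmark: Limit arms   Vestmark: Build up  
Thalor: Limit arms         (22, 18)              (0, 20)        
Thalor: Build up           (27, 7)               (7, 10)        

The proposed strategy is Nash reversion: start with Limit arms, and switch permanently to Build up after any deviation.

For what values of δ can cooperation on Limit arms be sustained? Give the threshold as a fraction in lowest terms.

Thalor's threshold: (27−22)/(27−7) = 1/4.
Vestmark's threshold: (20−18)/(20−10) = 1/5.
1/4 > 1/5, so Thalor binds and δ* = 1/4.

1/4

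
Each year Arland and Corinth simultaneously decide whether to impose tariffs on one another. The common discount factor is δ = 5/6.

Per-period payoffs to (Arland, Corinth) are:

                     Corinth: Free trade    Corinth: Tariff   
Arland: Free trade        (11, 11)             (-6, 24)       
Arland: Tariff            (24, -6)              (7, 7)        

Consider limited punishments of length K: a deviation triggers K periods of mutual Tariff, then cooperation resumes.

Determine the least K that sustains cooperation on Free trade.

6

No profitable deviation requires (11−7)(δ+…+δ^K) ≥ 24−11, i.e. δ+…+δ^K ≥ 13/4 ≈ 3.2500.
With δ = 5/6, the partial sums are K=1: 0.8333, K=2: 1.5278, K=3: 2.1065, K=4: 2.5887, K=5: 2.9906, K=6: 3.3255.
K = 6 is the first length at which the sum reaches 3.2500.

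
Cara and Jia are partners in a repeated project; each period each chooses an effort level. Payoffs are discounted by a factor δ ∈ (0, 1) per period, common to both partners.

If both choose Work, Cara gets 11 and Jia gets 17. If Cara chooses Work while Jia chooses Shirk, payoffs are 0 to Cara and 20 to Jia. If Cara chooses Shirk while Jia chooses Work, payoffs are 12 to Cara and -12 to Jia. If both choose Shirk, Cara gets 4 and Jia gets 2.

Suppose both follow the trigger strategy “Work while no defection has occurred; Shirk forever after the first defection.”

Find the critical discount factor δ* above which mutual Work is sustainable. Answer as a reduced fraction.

Cara's threshold: (12−11)/(12−4) = 1/8.
Jia's threshold: (20−17)/(20−2) = 1/6.
1/8 < 1/6, so Jia binds and δ* = 1/6.

1/6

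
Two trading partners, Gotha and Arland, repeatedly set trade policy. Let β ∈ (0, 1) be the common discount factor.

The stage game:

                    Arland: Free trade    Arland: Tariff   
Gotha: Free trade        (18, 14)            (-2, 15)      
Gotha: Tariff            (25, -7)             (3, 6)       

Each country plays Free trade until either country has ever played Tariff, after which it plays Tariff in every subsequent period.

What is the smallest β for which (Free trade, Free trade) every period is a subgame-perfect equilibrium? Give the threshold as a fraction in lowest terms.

7/22

Gotha: cooperation gives 18 each period; deviation gives 25 once then 3 forever.
  18/(1−β) ≥ 25 + 3β/(1−β) ⇒ β ≥ 7/22.
Arland: cooperation gives 14 each period; deviation gives 15 once then 6 forever.
  β ≥ 1/9.
Both must hold, so the binding constraint is Gotha's: β ≥ 7/22.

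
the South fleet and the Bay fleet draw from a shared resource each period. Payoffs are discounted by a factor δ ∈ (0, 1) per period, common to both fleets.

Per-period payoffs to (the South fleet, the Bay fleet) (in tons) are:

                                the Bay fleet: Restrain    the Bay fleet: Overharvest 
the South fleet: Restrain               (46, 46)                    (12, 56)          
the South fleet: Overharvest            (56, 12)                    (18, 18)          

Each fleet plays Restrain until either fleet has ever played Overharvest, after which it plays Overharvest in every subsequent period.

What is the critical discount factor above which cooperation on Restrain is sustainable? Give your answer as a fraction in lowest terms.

5/19

46/(1−δ) ≥ 56 + 18δ/(1−δ)
46 ≥ 56 − 38δ
δ ≥ 10/38 = 5/19.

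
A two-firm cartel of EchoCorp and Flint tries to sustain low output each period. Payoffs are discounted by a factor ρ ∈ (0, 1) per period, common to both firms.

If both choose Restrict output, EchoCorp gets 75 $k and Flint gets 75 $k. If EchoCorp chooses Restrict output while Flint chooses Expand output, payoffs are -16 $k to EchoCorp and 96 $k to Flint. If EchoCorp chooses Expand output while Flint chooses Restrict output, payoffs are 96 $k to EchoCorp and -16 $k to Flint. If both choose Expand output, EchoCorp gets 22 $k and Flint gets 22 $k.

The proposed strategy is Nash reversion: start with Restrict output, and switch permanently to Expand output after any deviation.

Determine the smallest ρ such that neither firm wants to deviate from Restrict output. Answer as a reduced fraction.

One-period gain from deviating is 96 − 75 = 21. The loss is 75 − 22 = 53 in every subsequent period, with present value 53·ρ/(1−ρ).
Deviation is unprofitable when 53·ρ/(1−ρ) ≥ 21, i.e. ρ/(1−ρ) ≥ 21/53.
Equivalently ρ ≥ 21/(21+53) = 21/74.

21/74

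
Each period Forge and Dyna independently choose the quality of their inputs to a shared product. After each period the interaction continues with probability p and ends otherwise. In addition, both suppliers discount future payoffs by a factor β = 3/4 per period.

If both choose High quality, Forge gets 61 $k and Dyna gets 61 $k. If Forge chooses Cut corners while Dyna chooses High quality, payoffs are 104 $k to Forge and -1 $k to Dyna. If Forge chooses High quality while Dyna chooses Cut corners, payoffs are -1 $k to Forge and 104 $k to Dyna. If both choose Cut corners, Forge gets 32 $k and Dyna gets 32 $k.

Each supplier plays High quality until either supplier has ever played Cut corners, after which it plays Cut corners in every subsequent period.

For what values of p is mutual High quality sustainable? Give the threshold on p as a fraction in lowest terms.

43/54

With continuation probability p and discount β, the effective per-period discount factor is βp.
Grim-trigger IC: βp ≥ (104−61)/(104−32) = 43/72.
So p ≥ (43/72)/(3/4) = 43/54.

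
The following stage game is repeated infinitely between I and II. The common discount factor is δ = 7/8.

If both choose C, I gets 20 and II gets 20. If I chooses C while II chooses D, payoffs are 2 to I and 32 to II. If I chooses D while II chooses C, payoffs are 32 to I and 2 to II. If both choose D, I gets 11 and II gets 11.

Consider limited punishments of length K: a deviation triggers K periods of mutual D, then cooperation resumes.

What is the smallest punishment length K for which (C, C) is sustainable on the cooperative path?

2

Need Σ_{k=1}^{K} δ^k ≥ (32−20)/(20−11) = 1.3333 at δ = 7/8.
At K = 1 the sum is 0.8750 < 1.3333; at K = 2 it is 1.6406 ≥ 1.3333.
So the minimum punishment length is K = 2.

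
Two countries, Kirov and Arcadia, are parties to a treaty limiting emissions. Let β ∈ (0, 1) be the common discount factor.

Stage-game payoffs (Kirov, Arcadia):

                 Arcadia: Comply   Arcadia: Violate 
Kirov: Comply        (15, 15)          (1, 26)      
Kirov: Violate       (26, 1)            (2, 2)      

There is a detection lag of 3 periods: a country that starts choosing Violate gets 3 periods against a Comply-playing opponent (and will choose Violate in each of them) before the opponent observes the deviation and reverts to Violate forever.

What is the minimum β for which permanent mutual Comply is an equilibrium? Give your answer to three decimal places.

0.771

A deviator earns 26 for 3 periods, then 2 forever; cooperating earns 15 forever. Multiplying the IC by (1−β):
15 ≥ 26(1−β^3) + 2β^3, so 24·β^3 ≥ 11 and β^3 ≥ 11/24.
β ≥ (11/24)^(1/3) ≈ 0.771.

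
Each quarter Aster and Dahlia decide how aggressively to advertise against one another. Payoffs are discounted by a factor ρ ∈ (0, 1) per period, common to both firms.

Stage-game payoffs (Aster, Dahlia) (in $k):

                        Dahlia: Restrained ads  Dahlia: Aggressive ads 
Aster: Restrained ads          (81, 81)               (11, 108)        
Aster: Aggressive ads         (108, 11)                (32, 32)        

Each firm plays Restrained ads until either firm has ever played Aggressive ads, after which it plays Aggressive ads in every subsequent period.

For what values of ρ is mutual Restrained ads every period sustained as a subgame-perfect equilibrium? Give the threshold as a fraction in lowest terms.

One-period gain from deviating is 108 − 81 = 27. The loss is 81 − 32 = 49 in every subsequent period, with present value 49·ρ/(1−ρ).
Deviation is unprofitable when 49·ρ/(1−ρ) ≥ 27, i.e. ρ/(1−ρ) ≥ 27/49.
Equivalently ρ ≥ 27/(27+49) = 27/76.

27/76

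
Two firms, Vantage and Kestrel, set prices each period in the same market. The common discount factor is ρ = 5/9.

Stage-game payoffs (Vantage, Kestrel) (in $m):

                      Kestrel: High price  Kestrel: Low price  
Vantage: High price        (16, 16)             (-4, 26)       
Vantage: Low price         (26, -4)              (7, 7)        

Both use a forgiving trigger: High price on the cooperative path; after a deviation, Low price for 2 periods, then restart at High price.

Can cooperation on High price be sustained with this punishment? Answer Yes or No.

Comparing payoff streams over the 3 periods until play realigns: cooperate → 16(1+ρ+…+ρ^2); deviate → 26 + 7(ρ+…+ρ^2).
Cooperation is sustained iff (16−7)(ρ+…+ρ^2) ≥ 26−16.
ρ+…+ρ^2 = 5/9·(1−(5/9)^2)/(1−5/9) = 0.8642, and (26−16)/(16−7) = 1.1111.
0.8642 < 1.1111, so cooperation is not sustainable.

No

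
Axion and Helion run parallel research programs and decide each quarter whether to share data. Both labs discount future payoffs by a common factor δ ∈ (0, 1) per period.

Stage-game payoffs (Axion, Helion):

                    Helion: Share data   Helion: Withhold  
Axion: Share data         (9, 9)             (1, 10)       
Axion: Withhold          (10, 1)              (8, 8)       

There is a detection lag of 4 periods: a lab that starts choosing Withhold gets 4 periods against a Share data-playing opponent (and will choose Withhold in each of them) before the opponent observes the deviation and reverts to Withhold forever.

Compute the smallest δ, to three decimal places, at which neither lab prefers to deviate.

The best deviation is to choose Withhold for all 4 undetected periods, earning 10 each, then 8 forever once detected.
Deviation value: 10(1−δ^4)/(1−δ) + 8δ^4/(1−δ); cooperation value: 9/(1−δ).
IC: 9 ≥ 10(1−δ^4) + 8δ^4 = 10 − 2δ^4.
So δ^4 ≥ 1/2, giving δ ≥ (1/2)^(1/4) ≈ 0.841.

0.841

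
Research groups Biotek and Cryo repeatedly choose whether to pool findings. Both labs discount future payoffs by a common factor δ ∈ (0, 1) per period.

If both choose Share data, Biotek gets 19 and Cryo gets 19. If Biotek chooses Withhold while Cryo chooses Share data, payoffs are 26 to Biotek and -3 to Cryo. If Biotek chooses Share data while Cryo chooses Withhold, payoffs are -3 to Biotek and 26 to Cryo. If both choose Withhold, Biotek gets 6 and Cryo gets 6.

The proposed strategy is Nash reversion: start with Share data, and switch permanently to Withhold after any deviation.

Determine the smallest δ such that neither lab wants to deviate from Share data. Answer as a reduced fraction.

Under grim trigger the critical discount factor is (T−C)/(T−P) with T = 26, C = 19, P = 6.
δ* = (26−19)/(26−6) = 7/20.

7/20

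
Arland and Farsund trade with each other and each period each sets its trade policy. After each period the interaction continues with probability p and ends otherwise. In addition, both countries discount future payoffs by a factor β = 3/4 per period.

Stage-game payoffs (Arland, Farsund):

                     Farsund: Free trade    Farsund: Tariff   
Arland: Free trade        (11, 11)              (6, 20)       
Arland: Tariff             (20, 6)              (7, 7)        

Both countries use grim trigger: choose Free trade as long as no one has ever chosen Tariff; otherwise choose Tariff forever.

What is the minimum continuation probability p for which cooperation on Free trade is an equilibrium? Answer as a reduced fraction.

With continuation probability p and discount β, the effective per-period discount factor is βp.
Grim-trigger IC: βp ≥ (20−11)/(20−7) = 9/13.
So p ≥ (9/13)/(3/4) = 12/13.

12/13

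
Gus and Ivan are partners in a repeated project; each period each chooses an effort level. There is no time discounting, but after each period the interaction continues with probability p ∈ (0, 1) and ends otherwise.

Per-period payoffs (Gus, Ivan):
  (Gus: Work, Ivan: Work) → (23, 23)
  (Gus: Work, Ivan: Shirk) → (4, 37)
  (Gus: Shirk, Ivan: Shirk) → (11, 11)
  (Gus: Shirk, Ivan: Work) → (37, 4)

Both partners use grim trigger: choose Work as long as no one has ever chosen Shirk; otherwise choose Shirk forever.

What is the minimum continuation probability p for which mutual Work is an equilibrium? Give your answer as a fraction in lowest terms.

7/13

With no time discounting, the continuation probability p plays the role of the discount factor.
Grim-trigger IC: 23/(1−p) ≥ 37 + 11p/(1−p) ⇒ p ≥ (37−23)/(37−11) = 7/13.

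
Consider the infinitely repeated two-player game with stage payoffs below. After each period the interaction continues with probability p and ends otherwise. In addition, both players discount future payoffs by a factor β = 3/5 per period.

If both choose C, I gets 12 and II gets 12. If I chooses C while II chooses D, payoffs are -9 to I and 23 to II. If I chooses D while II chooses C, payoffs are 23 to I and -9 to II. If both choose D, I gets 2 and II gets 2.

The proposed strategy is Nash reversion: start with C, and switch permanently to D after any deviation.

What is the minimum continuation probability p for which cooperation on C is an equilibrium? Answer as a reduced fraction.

With continuation probability p and discount β, the effective per-period discount factor is βp.
Grim-trigger IC: βp ≥ (23−12)/(23−2) = 11/21.
So p ≥ (11/21)/(3/5) = 55/63.

55/63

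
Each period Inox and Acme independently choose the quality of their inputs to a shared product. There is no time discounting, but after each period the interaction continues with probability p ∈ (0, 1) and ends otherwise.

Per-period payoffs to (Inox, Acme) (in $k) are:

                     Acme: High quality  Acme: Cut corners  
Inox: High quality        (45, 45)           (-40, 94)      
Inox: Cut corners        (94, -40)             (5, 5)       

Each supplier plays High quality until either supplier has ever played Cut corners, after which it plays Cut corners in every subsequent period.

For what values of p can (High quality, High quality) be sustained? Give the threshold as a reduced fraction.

With no time discounting, the continuation probability p plays the role of the discount factor.
Grim-trigger IC: 45/(1−p) ≥ 94 + 5p/(1−p) ⇒ p ≥ (94−45)/(94−5) = 49/89.

49/89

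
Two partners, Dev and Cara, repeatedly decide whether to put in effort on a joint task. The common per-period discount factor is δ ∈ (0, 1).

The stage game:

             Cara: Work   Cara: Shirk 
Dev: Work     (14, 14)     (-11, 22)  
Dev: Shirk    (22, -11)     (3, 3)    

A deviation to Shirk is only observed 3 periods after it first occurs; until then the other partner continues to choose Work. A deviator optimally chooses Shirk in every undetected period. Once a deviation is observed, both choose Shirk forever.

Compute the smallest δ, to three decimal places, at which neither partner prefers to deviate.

A deviator earns 22 for 3 periods, then 3 forever; cooperating earns 14 forever. Multiplying the IC by (1−δ):
14 ≥ 22(1−δ^3) + 3δ^3, so 19·δ^3 ≥ 8 and δ^3 ≥ 8/19.
δ ≥ (8/19)^(1/3) ≈ 0.750.

0.750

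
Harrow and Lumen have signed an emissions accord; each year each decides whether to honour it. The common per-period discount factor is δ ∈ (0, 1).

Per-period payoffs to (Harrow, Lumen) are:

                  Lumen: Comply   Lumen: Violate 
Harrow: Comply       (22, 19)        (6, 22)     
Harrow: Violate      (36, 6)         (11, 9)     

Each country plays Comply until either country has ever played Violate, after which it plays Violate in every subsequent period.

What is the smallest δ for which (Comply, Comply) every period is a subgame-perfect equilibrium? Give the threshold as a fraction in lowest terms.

Harrow's threshold: (36−22)/(36−11) = 14/25.
Lumen's threshold: (22−19)/(22−9) = 3/13.
14/25 > 3/13, so Harrow binds and δ* = 14/25.

14/25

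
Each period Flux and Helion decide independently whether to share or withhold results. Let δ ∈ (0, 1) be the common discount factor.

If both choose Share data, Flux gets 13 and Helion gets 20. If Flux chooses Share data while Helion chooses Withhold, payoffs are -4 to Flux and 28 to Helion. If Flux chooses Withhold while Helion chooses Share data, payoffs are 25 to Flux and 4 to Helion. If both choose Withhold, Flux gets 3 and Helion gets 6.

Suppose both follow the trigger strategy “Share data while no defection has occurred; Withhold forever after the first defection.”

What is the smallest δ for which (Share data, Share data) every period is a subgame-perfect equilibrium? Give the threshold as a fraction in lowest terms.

For Flux: deviation gain 25−13 = 12, per-period punishment loss 13−3 = 10. IC gives δ ≥ 12/22 = 6/11.
For Helion: gain 8, loss 14 per period, so δ ≥ 8/22 = 4/11.
The tighter constraint is Flux's, so cooperation needs δ ≥ 6/11.

6/11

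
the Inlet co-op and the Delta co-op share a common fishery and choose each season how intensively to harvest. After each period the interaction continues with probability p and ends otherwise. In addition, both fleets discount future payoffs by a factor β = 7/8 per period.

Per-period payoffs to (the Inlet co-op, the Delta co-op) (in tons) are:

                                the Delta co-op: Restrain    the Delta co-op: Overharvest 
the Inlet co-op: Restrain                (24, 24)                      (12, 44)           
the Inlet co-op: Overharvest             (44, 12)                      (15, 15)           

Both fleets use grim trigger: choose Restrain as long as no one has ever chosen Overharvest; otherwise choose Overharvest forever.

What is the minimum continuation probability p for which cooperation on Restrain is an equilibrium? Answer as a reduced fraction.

With continuation probability p and discount β, the effective per-period discount factor is βp.
Grim-trigger IC: βp ≥ (44−24)/(44−15) = 20/29.
So p ≥ (20/29)/(7/8) = 160/203.

160/203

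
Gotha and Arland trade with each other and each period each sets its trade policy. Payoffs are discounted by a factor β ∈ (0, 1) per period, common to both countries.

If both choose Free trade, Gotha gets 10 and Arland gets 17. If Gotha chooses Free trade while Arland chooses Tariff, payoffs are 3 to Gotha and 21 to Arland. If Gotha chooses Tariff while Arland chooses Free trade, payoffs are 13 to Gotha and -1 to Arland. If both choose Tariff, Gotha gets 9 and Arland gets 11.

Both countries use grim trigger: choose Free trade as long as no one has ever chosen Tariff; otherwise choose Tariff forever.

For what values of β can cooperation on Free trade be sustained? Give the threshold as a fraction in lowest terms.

For Gotha: deviation gain 13−10 = 3, per-period punishment loss 10−9 = 1. IC gives β ≥ 3/4.
For Arland: gain 4, loss 6 per period, so β ≥ 4/10 = 2/5.
The tighter constraint is Gotha's, so cooperation needs β ≥ 3/4.

3/4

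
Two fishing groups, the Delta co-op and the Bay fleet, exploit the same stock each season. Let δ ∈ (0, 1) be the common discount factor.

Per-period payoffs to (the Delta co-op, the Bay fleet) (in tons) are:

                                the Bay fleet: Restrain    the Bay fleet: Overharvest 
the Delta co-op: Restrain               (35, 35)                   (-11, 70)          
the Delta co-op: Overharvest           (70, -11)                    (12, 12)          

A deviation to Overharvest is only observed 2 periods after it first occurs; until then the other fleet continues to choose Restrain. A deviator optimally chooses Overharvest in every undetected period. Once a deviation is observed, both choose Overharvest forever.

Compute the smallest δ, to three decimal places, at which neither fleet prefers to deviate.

A deviator earns 70 for 2 periods, then 12 forever; cooperating earns 35 forever. Multiplying the IC by (1−δ):
35 ≥ 70(1−δ^2) + 12δ^2, so 58·δ^2 ≥ 35 and δ^2 ≥ 35/58.
δ ≥ (35/58)^(1/2) ≈ 0.777.

0.777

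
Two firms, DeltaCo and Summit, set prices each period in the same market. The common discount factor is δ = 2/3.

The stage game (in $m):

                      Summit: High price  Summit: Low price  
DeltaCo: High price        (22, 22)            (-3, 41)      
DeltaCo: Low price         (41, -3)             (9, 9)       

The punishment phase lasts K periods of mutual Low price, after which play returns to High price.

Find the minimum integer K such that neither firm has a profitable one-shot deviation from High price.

4

Need Σ_{k=1}^{K} δ^k ≥ (41−22)/(22−9) = 1.4615 at δ = 2/3.
At K = 3 the sum is 1.4074 < 1.4615; at K = 4 it is 1.6049 ≥ 1.4615.
So the minimum punishment length is K = 4.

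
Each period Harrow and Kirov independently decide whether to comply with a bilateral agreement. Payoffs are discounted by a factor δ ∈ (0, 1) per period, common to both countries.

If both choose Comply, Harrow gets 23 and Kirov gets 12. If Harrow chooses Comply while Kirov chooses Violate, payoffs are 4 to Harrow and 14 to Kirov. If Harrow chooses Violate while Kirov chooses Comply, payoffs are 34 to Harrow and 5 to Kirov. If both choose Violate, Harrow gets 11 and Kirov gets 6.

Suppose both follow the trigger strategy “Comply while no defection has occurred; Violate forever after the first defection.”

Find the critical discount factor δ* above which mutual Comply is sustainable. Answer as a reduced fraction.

Harrow: cooperation gives 23 each period; deviation gives 34 once then 11 forever.
  23/(1−δ) ≥ 34 + 11δ/(1−δ) ⇒ δ ≥ 11/23.
Kirov: cooperation gives 12 each period; deviation gives 14 once then 6 forever.
  δ ≥ 2/8 = 1/4.
Both must hold, so the binding constraint is Harrow's: δ ≥ 11/23.

11/23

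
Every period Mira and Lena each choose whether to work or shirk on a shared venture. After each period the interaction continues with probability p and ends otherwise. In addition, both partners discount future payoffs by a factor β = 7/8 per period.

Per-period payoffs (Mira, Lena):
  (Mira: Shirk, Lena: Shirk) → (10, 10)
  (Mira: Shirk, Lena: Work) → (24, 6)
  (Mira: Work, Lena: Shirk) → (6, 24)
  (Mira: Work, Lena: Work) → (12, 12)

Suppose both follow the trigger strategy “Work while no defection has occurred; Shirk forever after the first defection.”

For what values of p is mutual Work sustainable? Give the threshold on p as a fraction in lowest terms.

48/49

Expected continuation weight on next period's payoff is β·p = 7/8·p, which plays the role of the discount factor.
Cooperation requires 7/8·p ≥ (24−12)/(24−10) = 6/7, hence p ≥ 48/49.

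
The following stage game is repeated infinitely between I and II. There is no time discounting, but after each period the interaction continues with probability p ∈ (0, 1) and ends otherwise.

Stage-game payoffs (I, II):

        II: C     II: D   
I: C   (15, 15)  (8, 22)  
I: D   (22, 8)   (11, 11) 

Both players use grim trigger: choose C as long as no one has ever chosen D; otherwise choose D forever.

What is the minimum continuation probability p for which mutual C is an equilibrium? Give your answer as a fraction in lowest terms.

Expected cooperation value is 15 + p·15 + p²·15 + … = 15/(1−p); deviation gives 22 + p·11/(1−p).
15 ≥ 22(1−p) + 11p ⇒ 11p ≥ 7 ⇒ p ≥ 7/11.

7/11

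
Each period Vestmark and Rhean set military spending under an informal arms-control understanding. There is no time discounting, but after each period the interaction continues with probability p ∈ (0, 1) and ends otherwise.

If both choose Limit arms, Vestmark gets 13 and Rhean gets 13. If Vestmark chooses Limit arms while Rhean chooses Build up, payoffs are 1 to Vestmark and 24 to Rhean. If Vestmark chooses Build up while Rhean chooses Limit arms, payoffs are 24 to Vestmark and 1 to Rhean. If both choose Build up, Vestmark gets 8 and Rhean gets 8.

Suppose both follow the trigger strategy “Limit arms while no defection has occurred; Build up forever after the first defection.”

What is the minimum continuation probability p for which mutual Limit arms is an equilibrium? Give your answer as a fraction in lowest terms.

Expected cooperation value is 13 + p·13 + p²·13 + … = 13/(1−p); deviation gives 24 + p·8/(1−p).
13 ≥ 24(1−p) + 8p ⇒ 16p ≥ 11 ⇒ p ≥ 11/16.

11/16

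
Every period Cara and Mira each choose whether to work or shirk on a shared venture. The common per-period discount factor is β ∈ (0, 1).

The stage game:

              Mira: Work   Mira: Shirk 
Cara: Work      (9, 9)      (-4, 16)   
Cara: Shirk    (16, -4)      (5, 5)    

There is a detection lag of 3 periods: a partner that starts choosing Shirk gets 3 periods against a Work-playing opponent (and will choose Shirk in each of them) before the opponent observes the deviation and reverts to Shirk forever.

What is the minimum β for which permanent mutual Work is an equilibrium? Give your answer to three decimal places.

The best deviation is to choose Shirk for all 3 undetected periods, earning 16 each, then 5 forever once detected.
Deviation value: 16(1−β^3)/(1−β) + 5β^3/(1−β); cooperation value: 9/(1−β).
IC: 9 ≥ 16(1−β^3) + 5β^3 = 16 − 11β^3.
So β^3 ≥ 7/11, giving β ≥ (7/11)^(1/3) ≈ 0.860.

0.860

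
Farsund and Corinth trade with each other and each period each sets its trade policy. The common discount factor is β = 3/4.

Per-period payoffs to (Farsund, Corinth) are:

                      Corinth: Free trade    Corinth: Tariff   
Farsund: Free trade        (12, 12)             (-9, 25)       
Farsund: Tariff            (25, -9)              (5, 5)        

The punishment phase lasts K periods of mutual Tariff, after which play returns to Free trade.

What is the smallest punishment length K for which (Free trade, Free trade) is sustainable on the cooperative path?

4

IC: β(1−β^K)/(1−β) ≥ (25−12)/(12−5) = 13/7.
With β = 3/4: need 1 − β^K ≥ 13/7·(1−3/4)/(3/4), i.e. β^K ≤ 0.3810.
Since (3/4)^3 = 0.4219 and (3/4)^4 = 0.3164, the smallest such K is 4.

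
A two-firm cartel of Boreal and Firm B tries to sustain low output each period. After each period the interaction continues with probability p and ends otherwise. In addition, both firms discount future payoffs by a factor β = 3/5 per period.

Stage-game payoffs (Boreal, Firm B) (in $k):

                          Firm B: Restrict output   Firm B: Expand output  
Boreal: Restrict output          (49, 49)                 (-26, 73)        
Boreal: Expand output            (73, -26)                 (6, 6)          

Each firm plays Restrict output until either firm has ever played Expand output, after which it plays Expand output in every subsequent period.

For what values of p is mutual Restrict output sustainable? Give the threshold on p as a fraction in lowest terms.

Expected continuation weight on next period's payoff is β·p = 3/5·p, which plays the role of the discount factor.
Cooperation requires 3/5·p ≥ (73−49)/(73−6) = 24/67, hence p ≥ 40/67.

40/67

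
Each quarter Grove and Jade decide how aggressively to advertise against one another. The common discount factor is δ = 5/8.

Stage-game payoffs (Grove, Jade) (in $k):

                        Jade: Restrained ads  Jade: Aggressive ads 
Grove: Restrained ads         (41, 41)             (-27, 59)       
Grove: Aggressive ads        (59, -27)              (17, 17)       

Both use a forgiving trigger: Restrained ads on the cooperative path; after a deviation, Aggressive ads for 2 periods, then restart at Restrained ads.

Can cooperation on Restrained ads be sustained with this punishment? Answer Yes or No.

Comparing payoff streams over the 3 periods until play realigns: cooperate → 41(1+δ+…+δ^2); deviate → 59 + 17(δ+…+δ^2).
Cooperation is sustained iff (41−17)(δ+…+δ^2) ≥ 59−41.
δ+…+δ^2 = 5/8·(1−(5/8)^2)/(1−5/8) = 1.0156, and (59−41)/(41−17) = 0.7500.
1.0156 ≥ 0.7500, so cooperation is sustainable.

Yes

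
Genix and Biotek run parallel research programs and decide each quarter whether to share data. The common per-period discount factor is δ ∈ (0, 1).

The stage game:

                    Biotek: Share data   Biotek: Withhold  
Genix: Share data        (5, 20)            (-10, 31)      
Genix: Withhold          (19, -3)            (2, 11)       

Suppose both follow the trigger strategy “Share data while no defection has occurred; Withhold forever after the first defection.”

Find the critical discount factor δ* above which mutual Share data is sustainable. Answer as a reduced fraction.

Genix's threshold: (19−5)/(19−2) = 14/17.
Biotek's threshold: (31−20)/(31−11) = 11/20.
14/17 > 11/20, so Genix binds and δ* = 14/17.

14/17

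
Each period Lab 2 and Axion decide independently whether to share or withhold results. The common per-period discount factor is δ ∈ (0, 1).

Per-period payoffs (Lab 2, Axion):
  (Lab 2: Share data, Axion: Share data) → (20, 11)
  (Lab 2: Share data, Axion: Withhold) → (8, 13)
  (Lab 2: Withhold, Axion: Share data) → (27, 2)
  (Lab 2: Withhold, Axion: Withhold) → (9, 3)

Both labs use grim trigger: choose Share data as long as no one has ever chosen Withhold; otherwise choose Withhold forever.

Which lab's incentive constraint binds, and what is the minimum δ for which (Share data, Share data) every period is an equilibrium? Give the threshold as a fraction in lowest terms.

Lab 2's threshold: (27−20)/(27−9) = 7/18.
Axion's threshold: (13−11)/(13−3) = 1/5.
7/18 > 1/5, so Lab 2 binds and δ* = 7/18.

Lab 2; δ ≥ 7/18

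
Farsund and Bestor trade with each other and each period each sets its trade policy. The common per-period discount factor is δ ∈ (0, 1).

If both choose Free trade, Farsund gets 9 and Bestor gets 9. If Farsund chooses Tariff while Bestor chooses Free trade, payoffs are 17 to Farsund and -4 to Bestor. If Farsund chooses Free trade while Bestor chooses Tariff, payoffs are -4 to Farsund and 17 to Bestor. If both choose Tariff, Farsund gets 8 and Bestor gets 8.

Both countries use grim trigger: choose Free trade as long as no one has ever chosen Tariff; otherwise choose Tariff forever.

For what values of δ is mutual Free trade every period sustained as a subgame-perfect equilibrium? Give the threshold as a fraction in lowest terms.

Cooperation forever yields 9 each period: 9/(1−δ).
Deviating yields 17 once, then 8 forever: 17 + 8δ/(1−δ).
No profitable deviation requires 9/(1−δ) ≥ 17 + 8δ/(1−δ).
Multiplying by (1−δ): 9 ≥ 17(1−δ) + 8δ = 17 − 9δ.
So 9δ ≥ 8, i.e. δ ≥ 8/9.

8/9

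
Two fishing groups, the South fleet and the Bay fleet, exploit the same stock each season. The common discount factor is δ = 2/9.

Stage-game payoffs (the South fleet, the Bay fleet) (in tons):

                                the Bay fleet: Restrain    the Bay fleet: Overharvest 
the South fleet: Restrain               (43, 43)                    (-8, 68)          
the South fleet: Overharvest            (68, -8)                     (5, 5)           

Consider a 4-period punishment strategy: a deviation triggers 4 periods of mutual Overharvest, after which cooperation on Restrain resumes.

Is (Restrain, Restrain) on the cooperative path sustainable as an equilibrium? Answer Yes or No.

No

IC: δ+…+δ^4 ≥ (68−43)/(43−5) = 25/38.
At δ = 2/9: partial sum = 0.2850 < 0.6579. Cooperation not sustainable.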